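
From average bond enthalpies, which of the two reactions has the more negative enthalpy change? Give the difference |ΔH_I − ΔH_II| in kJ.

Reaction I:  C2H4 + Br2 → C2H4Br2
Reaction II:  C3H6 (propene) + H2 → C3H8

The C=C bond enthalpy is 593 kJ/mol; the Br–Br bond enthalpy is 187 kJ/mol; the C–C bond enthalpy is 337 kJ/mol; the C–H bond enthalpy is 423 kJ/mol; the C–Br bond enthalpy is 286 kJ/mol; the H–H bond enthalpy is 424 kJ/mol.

Reaction II, by 37 kJ

Reaction I:
  Bonds broken (reactants):
    Br–Br: 1 × 187 = 187
    C–H: 4 × 423 = 1692
    C=C: 1 × 593 = 593
    Σ(broken) = 2472 kJ
  Bonds formed (products):
    C–Br: 2 × 286 = 572
    C–C: 1 × 337 = 337
    C–H: 4 × 423 = 1692
    Σ(formed) = 2601 kJ
  ΔH_I = 2472 − 2601 = −129 kJ
Reaction II:
  Bonds broken (reactants):
    C–C: 1 × 337 = 337
    C–H: 6 × 423 = 2538
    C=C: 1 × 593 = 593
    H–H: 1 × 424 = 424
    Σ(broken) = 3892 kJ
  Bonds formed (products):
    C–C: 2 × 337 = 674
    C–H: 8 × 423 = 3384
    Σ(formed) = 4058 kJ
  ΔH_II = 3892 − 4058 = −166 kJ
ΔH_I − ΔH_II = +37 kJ, so reaction II has the more negative ΔH; |ΔH_I − ΔH_II| = 37 kJ.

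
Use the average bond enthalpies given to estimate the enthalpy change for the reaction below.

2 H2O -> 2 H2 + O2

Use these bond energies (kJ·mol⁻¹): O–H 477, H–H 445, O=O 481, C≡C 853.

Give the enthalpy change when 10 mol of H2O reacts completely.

ΔH = +2685 kJ

Bonds broken (reactants):
  O–H: 4 × 477 = 1908
  Σ(broken) = 1908 kJ
Bonds formed (products):
  H–H: 2 × 445 = 890
  O=O: 1 × 481 = 481
  Σ(formed) = 1371 kJ
ΔH = Σ(broken) − Σ(formed) = 1908 − 1371 = +537 kJ
For 5× the reaction as written: 5 × (+537) = +2685 kJ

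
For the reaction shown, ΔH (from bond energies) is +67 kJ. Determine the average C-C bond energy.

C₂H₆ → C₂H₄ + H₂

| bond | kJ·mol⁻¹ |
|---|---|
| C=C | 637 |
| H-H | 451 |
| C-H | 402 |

D(C-C) ≈ 351 kJ/mol

Let D be the C-C bond energy.
Σ(broken) = 1×D + 6×402 = 2412 + D
Σ(formed) = 4×402 + 1×637 + 1×451 = 2696
ΔH = Σ(broken) − Σ(formed) = (2412 + D) − (2696) = −284 + D
Setting this equal to +67 kJ gives D = 351 kJ/mol.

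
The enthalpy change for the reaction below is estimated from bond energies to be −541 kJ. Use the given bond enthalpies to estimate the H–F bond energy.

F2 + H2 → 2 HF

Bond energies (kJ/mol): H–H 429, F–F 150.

D(H–F) ≈ 560 kJ/mol

Let D be the H–F bond energy.
Σ(broken) = 1×150 + 1×429 = 579
Σ(formed) = 2×D = 2D
ΔH = Σ(broken) − Σ(formed) = (579) − (2D) = +579 − 2D
Setting this equal to −541 kJ gives 2D = 1120, so D = 560 kJ/mol.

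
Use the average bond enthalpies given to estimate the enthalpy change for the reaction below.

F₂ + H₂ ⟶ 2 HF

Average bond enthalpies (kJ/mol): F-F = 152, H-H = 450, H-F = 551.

Bonds broken (reactants):
  F-F: 1 × 152 = 152
  H-H: 1 × 450 = 450
  Σ(broken) = 602 kJ
Bonds formed (products):
  H-F: 2 × 551 = 1102
  Σ(formed) = 1102 kJ
ΔH = Σ(broken) − Σ(formed) = 602 − 1102 = −500 kJ

ΔH ≈ −500 kJ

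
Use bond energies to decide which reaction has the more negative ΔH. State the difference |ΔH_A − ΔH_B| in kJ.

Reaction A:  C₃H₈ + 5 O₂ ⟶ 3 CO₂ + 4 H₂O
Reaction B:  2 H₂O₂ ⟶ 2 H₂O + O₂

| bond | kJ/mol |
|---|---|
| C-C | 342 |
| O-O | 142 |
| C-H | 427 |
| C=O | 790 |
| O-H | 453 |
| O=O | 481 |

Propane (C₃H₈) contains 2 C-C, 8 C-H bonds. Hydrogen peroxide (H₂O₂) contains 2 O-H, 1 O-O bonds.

Reaction A:
  Bonds broken (reactants):
    C-C: 2 × 342 = 684
    C-H: 8 × 427 = 3416
    O=O: 5 × 481 = 2405
    Σ(broken) = 6505 kJ
  Bonds formed (products):
    C=O: 6 × 790 = 4740
    O-H: 8 × 453 = 3624
    Σ(formed) = 8364 kJ
  ΔH_A = 6505 − 8364 = −1859 kJ
Reaction B:
  Bonds broken (reactants):
    O-H: 4 × 453 = 1812
    O-O: 2 × 142 = 284
    Σ(broken) = 2096 kJ
  Bonds formed (products):
    O-H: 4 × 453 = 1812
    O=O: 1 × 481 = 481
    Σ(formed) = 2293 kJ
  ΔH_B = 2096 − 2293 = −197 kJ
ΔH_A − ΔH_B = −1662 kJ, so reaction A has the more negative ΔH; |ΔH_A − ΔH_B| = 1662 kJ.

Reaction A, by 1662 kJ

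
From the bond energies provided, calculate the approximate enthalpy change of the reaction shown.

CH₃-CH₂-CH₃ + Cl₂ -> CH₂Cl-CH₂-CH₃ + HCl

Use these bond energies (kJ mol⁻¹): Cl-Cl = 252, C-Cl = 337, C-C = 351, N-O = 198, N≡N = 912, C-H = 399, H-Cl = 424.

ΔH ≈ −110 kJ

Bonds broken (reactants):
  C-C: 2 × 351 = 702
  C-H: 8 × 399 = 3192
  Cl-Cl: 1 × 252 = 252
  Σ(broken) = 4146 kJ
Bonds formed (products):
  C-C: 2 × 351 = 702
  C-Cl: 1 × 337 = 337
  C-H: 7 × 399 = 2793
  H-Cl: 1 × 424 = 424
  Σ(formed) = 4256 kJ
ΔH = Σ(broken) − Σ(formed) = 4146 − 4256 = −110 kJ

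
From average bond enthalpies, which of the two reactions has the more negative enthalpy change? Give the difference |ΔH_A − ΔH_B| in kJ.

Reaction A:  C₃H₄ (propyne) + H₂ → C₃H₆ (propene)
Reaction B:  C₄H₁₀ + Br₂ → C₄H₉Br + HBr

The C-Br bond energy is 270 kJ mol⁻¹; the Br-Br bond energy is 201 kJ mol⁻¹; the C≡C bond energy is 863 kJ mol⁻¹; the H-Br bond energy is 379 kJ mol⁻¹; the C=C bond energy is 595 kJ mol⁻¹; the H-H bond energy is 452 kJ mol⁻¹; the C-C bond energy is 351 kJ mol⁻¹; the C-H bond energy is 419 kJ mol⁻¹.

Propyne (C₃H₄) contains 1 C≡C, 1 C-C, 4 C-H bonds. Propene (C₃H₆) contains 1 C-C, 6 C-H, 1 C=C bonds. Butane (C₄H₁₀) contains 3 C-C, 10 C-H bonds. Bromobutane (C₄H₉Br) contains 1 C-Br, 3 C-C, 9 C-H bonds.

Reaction A:
  Bonds broken (reactants):
    C≡C: 1 × 863 = 863
    C-C: 1 × 351 = 351
    C-H: 4 × 419 = 1676
    H-H: 1 × 452 = 452
    Σ(broken) = 3342 kJ
  Bonds formed (products):
    C-C: 1 × 351 = 351
    C-H: 6 × 419 = 2514
    C=C: 1 × 595 = 595
    Σ(formed) = 3460 kJ
  ΔH_A = 3342 − 3460 = −118 kJ
Reaction B:
  Bonds broken (reactants):
    Br-Br: 1 × 201 = 201
    C-C: 3 × 351 = 1053
    C-H: 10 × 419 = 4190
    Σ(broken) = 5444 kJ
  Bonds formed (products):
    C-Br: 1 × 270 = 270
    C-C: 3 × 351 = 1053
    C-H: 9 × 419 = 3771
    H-Br: 1 × 379 = 379
    Σ(formed) = 5473 kJ
  ΔH_B = 5444 − 5473 = −29 kJ
ΔH_A − ΔH_B = −89 kJ, so reaction A has the more negative ΔH; |ΔH_A − ΔH_B| = 89 kJ.

Reaction A, by 89 kJ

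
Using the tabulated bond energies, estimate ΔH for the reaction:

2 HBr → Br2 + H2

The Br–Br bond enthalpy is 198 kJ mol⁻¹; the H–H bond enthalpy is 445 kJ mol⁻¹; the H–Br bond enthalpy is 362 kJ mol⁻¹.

ΔH ≈ +81 kJ

Bonds broken (reactants):
  H–Br: 2 × 362 = 724
  Σ(broken) = 724 kJ
Bonds formed (products):
  Br–Br: 1 × 198 = 198
  H–H: 1 × 445 = 445
  Σ(formed) = 643 kJ
ΔH = Σ(broken) − Σ(formed) = 724 − 643 = +81 kJ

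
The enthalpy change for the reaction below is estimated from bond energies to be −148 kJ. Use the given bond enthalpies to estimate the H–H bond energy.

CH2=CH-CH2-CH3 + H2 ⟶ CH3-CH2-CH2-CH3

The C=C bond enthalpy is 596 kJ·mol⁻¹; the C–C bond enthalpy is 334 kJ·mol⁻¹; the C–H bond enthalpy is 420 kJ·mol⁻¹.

Let D be the H–H bond energy.
Σ(broken) = 2×334 + 8×420 + 1×596 + 1×D = 4624 + D
Σ(formed) = 3×334 + 10×420 = 5202
ΔH = Σ(broken) − Σ(formed) = (4624 + D) − (5202) = −578 + D
Setting this equal to −148 kJ gives D = 430 kJ/mol.

D(H–H) ≈ 430 kJ/mol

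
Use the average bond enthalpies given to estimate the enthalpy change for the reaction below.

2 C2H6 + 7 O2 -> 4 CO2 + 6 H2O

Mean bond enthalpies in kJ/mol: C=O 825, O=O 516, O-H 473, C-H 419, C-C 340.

Bonds broken (reactants):
  C-C: 2 × 340 = 680
  C-H: 12 × 419 = 5028
  O=O: 7 × 516 = 3612
  Σ(broken) = 9320 kJ
Bonds formed (products):
  C=O: 8 × 825 = 6600
  O-H: 12 × 473 = 5676
  Σ(formed) = 12276 kJ
ΔH = Σ(broken) − Σ(formed) = 9320 − 12276 = −2956 kJ

ΔH ≈ −2956 kJ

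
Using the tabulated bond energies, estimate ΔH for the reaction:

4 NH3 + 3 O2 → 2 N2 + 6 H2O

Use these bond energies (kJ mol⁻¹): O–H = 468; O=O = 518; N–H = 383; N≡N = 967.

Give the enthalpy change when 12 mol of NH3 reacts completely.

ΔH = −4200 kJ

Bonds broken (reactants):
  N–H: 12 × 383 = 4596
  O=O: 3 × 518 = 1554
  Σ(broken) = 6150 kJ
Bonds formed (products):
  N≡N: 2 × 967 = 1934
  O–H: 12 × 468 = 5616
  Σ(formed) = 7550 kJ
ΔH = Σ(broken) − Σ(formed) = 6150 − 7550 = −1400 kJ
For 3× the reaction as written: 3 × (−1400) = −4200 kJ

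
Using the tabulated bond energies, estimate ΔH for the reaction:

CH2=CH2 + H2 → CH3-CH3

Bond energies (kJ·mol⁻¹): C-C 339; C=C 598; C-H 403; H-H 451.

ΔH ≈ −96 kJ

Bonds broken (reactants):
  C-H: 4 × 403 = 1612
  C=C: 1 × 598 = 598
  H-H: 1 × 451 = 451
  Σ(broken) = 2661 kJ
Bonds formed (products):
  C-C: 1 × 339 = 339
  C-H: 6 × 403 = 2418
  Σ(formed) = 2757 kJ
ΔH = Σ(broken) − Σ(formed) = 2661 − 2757 = −96 kJ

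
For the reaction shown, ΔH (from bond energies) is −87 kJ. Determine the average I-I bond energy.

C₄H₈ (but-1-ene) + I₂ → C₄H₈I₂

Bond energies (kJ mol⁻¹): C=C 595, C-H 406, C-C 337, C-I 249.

Let D be the I-I bond energy.
Σ(broken) = 2×337 + 8×406 + 1×595 + 1×D = 4517 + D
Σ(formed) = 3×337 + 8×406 + 2×249 = 4757
ΔH = Σ(broken) − Σ(formed) = (4517 + D) − (4757) = −240 + D
Setting this equal to −87 kJ gives D = 153 kJ/mol.

D(I-I) ≈ 153 kJ/mol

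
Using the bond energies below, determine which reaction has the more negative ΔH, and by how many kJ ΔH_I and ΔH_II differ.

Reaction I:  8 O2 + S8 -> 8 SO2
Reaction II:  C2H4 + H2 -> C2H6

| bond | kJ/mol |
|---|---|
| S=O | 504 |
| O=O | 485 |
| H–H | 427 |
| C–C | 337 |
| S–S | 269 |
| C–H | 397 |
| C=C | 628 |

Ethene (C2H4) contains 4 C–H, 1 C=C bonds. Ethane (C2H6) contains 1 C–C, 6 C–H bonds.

Reaction I:
  Bonds broken (reactants):
    O=O: 8 × 485 = 3880
    S–S: 8 × 269 = 2152
    Σ(broken) = 6032 kJ
  Bonds formed (products):
    S=O: 16 × 504 = 8064
    Σ(formed) = 8064 kJ
  ΔH_I = 6032 − 8064 = −2032 kJ
Reaction II:
  Bonds broken (reactants):
    C–H: 4 × 397 = 1588
    C=C: 1 × 628 = 628
    H–H: 1 × 427 = 427
    Σ(broken) = 2643 kJ
  Bonds formed (products):
    C–C: 1 × 337 = 337
    C–H: 6 × 397 = 2382
    Σ(formed) = 2719 kJ
  ΔH_II = 2643 − 2719 = −76 kJ
ΔH_I − ΔH_II = −1956 kJ, so reaction I has the more negative ΔH; |ΔH_I − ΔH_II| = 1956 kJ.

Reaction I, by 1956 kJ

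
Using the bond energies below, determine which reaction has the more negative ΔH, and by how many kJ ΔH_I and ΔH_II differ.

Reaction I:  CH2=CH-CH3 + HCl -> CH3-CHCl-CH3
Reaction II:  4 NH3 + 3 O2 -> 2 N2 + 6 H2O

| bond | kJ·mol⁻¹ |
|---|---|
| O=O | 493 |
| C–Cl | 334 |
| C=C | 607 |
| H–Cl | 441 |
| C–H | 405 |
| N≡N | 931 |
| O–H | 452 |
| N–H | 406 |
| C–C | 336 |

Reaction I:
  Bonds broken (reactants):
    C–C: 1 × 336 = 336
    C–H: 6 × 405 = 2430
    C=C: 1 × 607 = 607
    H–Cl: 1 × 441 = 441
    Σ(broken) = 3814 kJ
  Bonds formed (products):
    C–C: 2 × 336 = 672
    C–Cl: 1 × 334 = 334
    C–H: 7 × 405 = 2835
    Σ(formed) = 3841 kJ
  ΔH_I = 3814 − 3841 = −27 kJ
Reaction II:
  Bonds broken (reactants):
    N–H: 12 × 406 = 4872
    O=O: 3 × 493 = 1479
    Σ(broken) = 6351 kJ
  Bonds formed (products):
    N≡N: 2 × 931 = 1862
    O–H: 12 × 452 = 5424
    Σ(formed) = 7286 kJ
  ΔH_II = 6351 − 7286 = −935 kJ
ΔH_I − ΔH_II = +908 kJ, so reaction II has the more negative ΔH; |ΔH_I − ΔH_II| = 908 kJ.

Reaction II, by 908 kJ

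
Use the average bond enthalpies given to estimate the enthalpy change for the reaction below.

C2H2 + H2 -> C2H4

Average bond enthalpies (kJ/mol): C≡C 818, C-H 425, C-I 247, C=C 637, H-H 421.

Bonds broken (reactants):
  C≡C: 1 × 818 = 818
  C-H: 2 × 425 = 850
  H-H: 1 × 421 = 421
  Σ(broken) = 2089 kJ
Bonds formed (products):
  C-H: 4 × 425 = 1700
  C=C: 1 × 637 = 637
  Σ(formed) = 2337 kJ
ΔH = Σ(broken) − Σ(formed) = 2089 − 2337 = −248 kJ

ΔH ≈ −248 kJ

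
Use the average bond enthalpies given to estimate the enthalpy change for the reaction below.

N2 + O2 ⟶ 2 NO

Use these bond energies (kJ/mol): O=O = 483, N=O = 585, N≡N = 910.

Bonds broken (reactants):
  N≡N: 1 × 910 = 910
  O=O: 1 × 483 = 483
  Σ(broken) = 1393 kJ
Bonds formed (products):
  N=O: 2 × 585 = 1170
  Σ(formed) = 1170 kJ
ΔH = Σ(broken) − Σ(formed) = 1393 − 1170 = +223 kJ

ΔH ≈ +223 kJ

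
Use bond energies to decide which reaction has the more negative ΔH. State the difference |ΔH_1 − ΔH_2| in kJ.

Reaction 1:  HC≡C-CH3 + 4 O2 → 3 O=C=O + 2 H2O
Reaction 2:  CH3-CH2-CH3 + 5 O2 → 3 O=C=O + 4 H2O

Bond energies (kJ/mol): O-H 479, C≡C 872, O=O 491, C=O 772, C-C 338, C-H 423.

Reaction 2, by 267 kJ

Reaction 1:
  Bonds broken (reactants):
    C≡C: 1 × 872 = 872
    C-C: 1 × 338 = 338
    C-H: 4 × 423 = 1692
    O=O: 4 × 491 = 1964
    Σ(broken) = 4866 kJ
  Bonds formed (products):
    C=O: 6 × 772 = 4632
    O-H: 4 × 479 = 1916
    Σ(formed) = 6548 kJ
  ΔH_1 = 4866 − 6548 = −1682 kJ
Reaction 2:
  Bonds broken (reactants):
    C-C: 2 × 338 = 676
    C-H: 8 × 423 = 3384
    O=O: 5 × 491 = 2455
    Σ(broken) = 6515 kJ
  Bonds formed (products):
    C=O: 6 × 772 = 4632
    O-H: 8 × 479 = 3832
    Σ(formed) = 8464 kJ
  ΔH_2 = 6515 − 8464 = −1949 kJ
ΔH_1 − ΔH_2 = +267 kJ, so reaction 2 has the more negative ΔH; |ΔH_1 − ΔH_2| = 267 kJ.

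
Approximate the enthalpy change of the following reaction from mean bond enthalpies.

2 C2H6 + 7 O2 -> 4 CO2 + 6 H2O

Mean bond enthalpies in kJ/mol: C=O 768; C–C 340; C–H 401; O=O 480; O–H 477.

Bonds broken (reactants):
  C–C: 2 × 340 = 680
  C–H: 12 × 401 = 4812
  O=O: 7 × 480 = 3360
  Σ(broken) = 8852 kJ
Bonds formed (products):
  C=O: 8 × 768 = 6144
  O–H: 12 × 477 = 5724
  Σ(formed) = 11868 kJ
ΔH = Σ(broken) − Σ(formed) = 8852 − 11868 = −3016 kJ

ΔH ≈ −3016 kJ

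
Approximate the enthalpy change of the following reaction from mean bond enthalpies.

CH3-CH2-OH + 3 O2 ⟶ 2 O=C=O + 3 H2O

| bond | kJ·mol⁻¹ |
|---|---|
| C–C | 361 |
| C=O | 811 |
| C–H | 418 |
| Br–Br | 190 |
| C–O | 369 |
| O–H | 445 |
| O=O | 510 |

ΔH ≈ −1119 kJ

Bonds broken (reactants):
  C–C: 1 × 361 = 361
  C–H: 5 × 418 = 2090
  C–O: 1 × 369 = 369
  O–H: 1 × 445 = 445
  O=O: 3 × 510 = 1530
  Σ(broken) = 4795 kJ
Bonds formed (products):
  C=O: 4 × 811 = 3244
  O–H: 6 × 445 = 2670
  Σ(formed) = 5914 kJ
ΔH = Σ(broken) − Σ(formed) = 4795 − 5914 = −1119 kJ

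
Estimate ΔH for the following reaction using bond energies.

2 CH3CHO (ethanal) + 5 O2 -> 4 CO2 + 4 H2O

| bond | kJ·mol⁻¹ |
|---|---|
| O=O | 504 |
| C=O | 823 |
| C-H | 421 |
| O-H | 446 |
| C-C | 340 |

ΔH ≈ −1938 kJ

Bonds broken (reactants):
  C-C: 2 × 340 = 680
  C-H: 8 × 421 = 3368
  C=O: 2 × 823 = 1646
  O=O: 5 × 504 = 2520
  Σ(broken) = 8214 kJ
Bonds formed (products):
  C=O: 8 × 823 = 6584
  O-H: 8 × 446 = 3568
  Σ(formed) = 10152 kJ
ΔH = Σ(broken) − Σ(formed) = 8214 − 10152 = −1938 kJ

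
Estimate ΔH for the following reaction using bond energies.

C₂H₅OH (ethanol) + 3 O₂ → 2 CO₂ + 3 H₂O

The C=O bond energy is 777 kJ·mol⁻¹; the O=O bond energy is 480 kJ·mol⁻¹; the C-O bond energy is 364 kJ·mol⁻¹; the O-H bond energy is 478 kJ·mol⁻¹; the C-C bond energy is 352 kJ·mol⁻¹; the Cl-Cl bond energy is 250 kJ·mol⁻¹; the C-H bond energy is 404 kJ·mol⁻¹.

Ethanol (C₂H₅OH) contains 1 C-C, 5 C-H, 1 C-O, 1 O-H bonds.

Bonds broken (reactants):
  C-C: 1 × 352 = 352
  C-H: 5 × 404 = 2020
  C-O: 1 × 364 = 364
  O-H: 1 × 478 = 478
  O=O: 3 × 480 = 1440
  Σ(broken) = 4654 kJ
Bonds formed (products):
  C=O: 4 × 777 = 3108
  O-H: 6 × 478 = 2868
  Σ(formed) = 5976 kJ
ΔH = Σ(broken) − Σ(formed) = 4654 − 5976 = −1322 kJ

ΔH ≈ −1322 kJ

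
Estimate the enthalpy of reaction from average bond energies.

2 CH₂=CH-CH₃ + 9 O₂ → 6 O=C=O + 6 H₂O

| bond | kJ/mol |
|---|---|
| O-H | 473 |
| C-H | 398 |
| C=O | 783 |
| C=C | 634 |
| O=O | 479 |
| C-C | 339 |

ΔH ≈ −4039 kJ

Bonds broken (reactants):
  C-C: 2 × 339 = 678
  C-H: 12 × 398 = 4776
  C=C: 2 × 634 = 1268
  O=O: 9 × 479 = 4311
  Σ(broken) = 11033 kJ
Bonds formed (products):
  C=O: 12 × 783 = 9396
  O-H: 12 × 473 = 5676
  Σ(formed) = 15072 kJ
ΔH = Σ(broken) − Σ(formed) = 11033 − 15072 = −4039 kJ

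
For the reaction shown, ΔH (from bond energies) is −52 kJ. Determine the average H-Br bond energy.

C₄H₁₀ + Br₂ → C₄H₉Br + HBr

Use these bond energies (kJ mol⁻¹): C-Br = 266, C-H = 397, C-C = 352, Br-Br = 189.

Let D be the H-Br bond energy.
Σ(broken) = 1×189 + 3×352 + 10×397 = 5215
Σ(formed) = 1×266 + 3×352 + 9×397 + 1×D = 4895 + D
ΔH = Σ(broken) − Σ(formed) = (5215) − (4895 + D) = +320 − D
Setting this equal to −52 kJ gives D = 372 kJ/mol.

D(H-Br) ≈ 372 kJ/mol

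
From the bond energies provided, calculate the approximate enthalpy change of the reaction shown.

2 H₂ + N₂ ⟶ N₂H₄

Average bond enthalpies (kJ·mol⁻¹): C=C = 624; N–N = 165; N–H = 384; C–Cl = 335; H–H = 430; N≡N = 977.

ΔH ≈ +136 kJ

Bonds broken (reactants):
  H–H: 2 × 430 = 860
  N≡N: 1 × 977 = 977
  Σ(broken) = 1837 kJ
Bonds formed (products):
  N–H: 4 × 384 = 1536
  N–N: 1 × 165 = 165
  Σ(formed) = 1701 kJ
ΔH = Σ(broken) − Σ(formed) = 1837 − 1701 = +136 kJ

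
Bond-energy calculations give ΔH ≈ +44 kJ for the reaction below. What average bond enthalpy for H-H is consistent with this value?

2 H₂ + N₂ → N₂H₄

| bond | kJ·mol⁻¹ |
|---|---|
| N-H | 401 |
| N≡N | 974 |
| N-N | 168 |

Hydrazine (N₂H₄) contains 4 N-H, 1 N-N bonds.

D(H-H) ≈ 421 kJ/mol

Let D be the H-H bond energy.
Σ(broken) = 2×D + 1×974 = 974 + 2D
Σ(formed) = 4×401 + 1×168 = 1772
ΔH = Σ(broken) − Σ(formed) = (974 + 2D) − (1772) = −798 + 2D
Setting this equal to +44 kJ gives 2D = 842, so D = 421 kJ/mol.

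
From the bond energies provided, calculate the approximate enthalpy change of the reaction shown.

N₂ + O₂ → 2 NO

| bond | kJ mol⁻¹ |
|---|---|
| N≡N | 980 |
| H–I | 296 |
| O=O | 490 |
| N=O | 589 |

Bonds broken (reactants):
  N≡N: 1 × 980 = 980
  O=O: 1 × 490 = 490
  Σ(broken) = 1470 kJ
Bonds formed (products):
  N=O: 2 × 589 = 1178
  Σ(formed) = 1178 kJ
ΔH = Σ(broken) − Σ(formed) = 1470 − 1178 = +292 kJ

ΔH ≈ +292 kJ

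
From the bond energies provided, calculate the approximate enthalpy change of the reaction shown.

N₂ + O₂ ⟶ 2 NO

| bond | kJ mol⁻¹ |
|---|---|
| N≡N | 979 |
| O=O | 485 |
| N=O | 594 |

ΔH ≈ +276 kJ

Bonds broken (reactants):
  N≡N: 1 × 979 = 979
  O=O: 1 × 485 = 485
  Σ(broken) = 1464 kJ
Bonds formed (products):
  N=O: 2 × 594 = 1188
  Σ(formed) = 1188 kJ
ΔH = Σ(broken) − Σ(formed) = 1464 − 1188 = +276 kJ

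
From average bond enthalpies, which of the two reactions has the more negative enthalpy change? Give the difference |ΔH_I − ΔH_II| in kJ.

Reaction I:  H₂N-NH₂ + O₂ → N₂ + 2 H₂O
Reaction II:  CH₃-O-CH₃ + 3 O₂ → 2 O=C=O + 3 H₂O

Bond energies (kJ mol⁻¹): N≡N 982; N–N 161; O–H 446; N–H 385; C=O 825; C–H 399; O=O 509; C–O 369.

Reaction I:
  Bonds broken (reactants):
    N–H: 4 × 385 = 1540
    N–N: 1 × 161 = 161
    O=O: 1 × 509 = 509
    Σ(broken) = 2210 kJ
  Bonds formed (products):
    N≡N: 1 × 982 = 982
    O–H: 4 × 446 = 1784
    Σ(formed) = 2766 kJ
  ΔH_I = 2210 − 2766 = −556 kJ
Reaction II:
  Bonds broken (reactants):
    C–H: 6 × 399 = 2394
    C–O: 2 × 369 = 738
    O=O: 3 × 509 = 1527
    Σ(broken) = 4659 kJ
  Bonds formed (products):
    C=O: 4 × 825 = 3300
    O–H: 6 × 446 = 2676
    Σ(formed) = 5976 kJ
  ΔH_II = 4659 − 5976 = −1317 kJ
ΔH_I − ΔH_II = +761 kJ, so reaction II has the more negative ΔH; |ΔH_I − ΔH_II| = 761 kJ.

Reaction II, by 761 kJ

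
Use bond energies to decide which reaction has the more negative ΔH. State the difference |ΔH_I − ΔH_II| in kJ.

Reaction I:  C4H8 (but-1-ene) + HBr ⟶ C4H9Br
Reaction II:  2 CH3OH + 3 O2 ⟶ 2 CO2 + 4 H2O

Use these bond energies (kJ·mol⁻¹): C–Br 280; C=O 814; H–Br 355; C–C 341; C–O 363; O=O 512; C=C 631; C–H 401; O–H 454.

Reaction I:
  Bonds broken (reactants):
    C–C: 2 × 341 = 682
    C–H: 8 × 401 = 3208
    C=C: 1 × 631 = 631
    H–Br: 1 × 355 = 355
    Σ(broken) = 4876 kJ
  Bonds formed (products):
    C–Br: 1 × 280 = 280
    C–C: 3 × 341 = 1023
    C–H: 9 × 401 = 3609
    Σ(formed) = 4912 kJ
  ΔH_I = 4876 − 4912 = −36 kJ
Reaction II:
  Bonds broken (reactants):
    C–H: 6 × 401 = 2406
    C–O: 2 × 363 = 726
    O–H: 2 × 454 = 908
    O=O: 3 × 512 = 1536
    Σ(broken) = 5576 kJ
  Bonds formed (products):
    C=O: 4 × 814 = 3256
    O–H: 8 × 454 = 3632
    Σ(formed) = 6888 kJ
  ΔH_II = 5576 − 6888 = −1312 kJ
ΔH_I − ΔH_II = +1276 kJ, so reaction II has the more negative ΔH; |ΔH_I − ΔH_II| = 1276 kJ.

Reaction II, by 1276 kJ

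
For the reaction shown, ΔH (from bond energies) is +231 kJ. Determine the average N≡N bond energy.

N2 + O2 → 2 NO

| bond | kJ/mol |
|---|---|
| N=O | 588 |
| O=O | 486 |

Let D be the N≡N bond energy.
Σ(broken) = 1×D + 1×486 = 486 + D
Σ(formed) = 2×588 = 1176
ΔH = Σ(broken) − Σ(formed) = (486 + D) − (1176) = −690 + D
Setting this equal to +231 kJ gives D = 921 kJ/mol.

D(N≡N) ≈ 921 kJ/mol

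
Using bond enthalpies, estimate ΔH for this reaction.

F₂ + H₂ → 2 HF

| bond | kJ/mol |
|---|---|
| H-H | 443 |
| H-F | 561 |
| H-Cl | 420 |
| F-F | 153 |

Bonds broken (reactants):
  F-F: 1 × 153 = 153
  H-H: 1 × 443 = 443
  Σ(broken) = 596 kJ
Bonds formed (products):
  H-F: 2 × 561 = 1122
  Σ(formed) = 1122 kJ
ΔH = Σ(broken) − Σ(formed) = 596 − 1122 = −526 kJ

ΔH ≈ −526 kJ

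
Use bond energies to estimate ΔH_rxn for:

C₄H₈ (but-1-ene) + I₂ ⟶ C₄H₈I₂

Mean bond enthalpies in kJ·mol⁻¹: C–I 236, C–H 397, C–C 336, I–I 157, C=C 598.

ΔH ≈ −53 kJ

Bonds broken (reactants):
  C–C: 2 × 336 = 672
  C–H: 8 × 397 = 3176
  C=C: 1 × 598 = 598
  I–I: 1 × 157 = 157
  Σ(broken) = 4603 kJ
Bonds formed (products):
  C–C: 3 × 336 = 1008
  C–H: 8 × 397 = 3176
  C–I: 2 × 236 = 472
  Σ(formed) = 4656 kJ
ΔH = Σ(broken) − Σ(formed) = 4603 − 4656 = −53 kJ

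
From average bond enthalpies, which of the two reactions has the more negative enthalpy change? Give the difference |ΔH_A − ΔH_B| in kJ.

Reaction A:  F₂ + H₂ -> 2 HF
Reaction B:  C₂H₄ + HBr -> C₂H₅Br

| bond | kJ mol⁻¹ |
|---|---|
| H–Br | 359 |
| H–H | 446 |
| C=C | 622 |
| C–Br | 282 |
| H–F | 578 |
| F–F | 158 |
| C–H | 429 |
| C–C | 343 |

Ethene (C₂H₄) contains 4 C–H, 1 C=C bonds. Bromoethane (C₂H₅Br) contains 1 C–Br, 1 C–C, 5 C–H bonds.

Reaction A, by 479 kJ

Reaction A:
  Bonds broken (reactants):
    F–F: 1 × 158 = 158
    H–H: 1 × 446 = 446
    Σ(broken) = 604 kJ
  Bonds formed (products):
    H–F: 2 × 578 = 1156
    Σ(formed) = 1156 kJ
  ΔH_A = 604 − 1156 = −552 kJ
Reaction B:
  Bonds broken (reactants):
    C–H: 4 × 429 = 1716
    C=C: 1 × 622 = 622
    H–Br: 1 × 359 = 359
    Σ(broken) = 2697 kJ
  Bonds formed (products):
    C–Br: 1 × 282 = 282
    C–C: 1 × 343 = 343
    C–H: 5 × 429 = 2145
    Σ(formed) = 2770 kJ
  ΔH_B = 2697 − 2770 = −73 kJ
ΔH_A − ΔH_B = −479 kJ, so reaction A has the more negative ΔH; |ΔH_A − ΔH_B| = 479 kJ.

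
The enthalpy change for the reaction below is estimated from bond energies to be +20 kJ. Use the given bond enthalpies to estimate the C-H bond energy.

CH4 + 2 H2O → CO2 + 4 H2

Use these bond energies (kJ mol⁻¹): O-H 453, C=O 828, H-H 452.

Let D be the C-H bond energy.
Σ(broken) = 4×D + 4×453 = 1812 + 4D
Σ(formed) = 2×828 + 4×452 = 3464
ΔH = Σ(broken) − Σ(formed) = (1812 + 4D) − (3464) = −1652 + 4D
Setting this equal to +20 kJ gives 4D = 1672, so D = 418 kJ/mol.

D(C-H) ≈ 418 kJ/mol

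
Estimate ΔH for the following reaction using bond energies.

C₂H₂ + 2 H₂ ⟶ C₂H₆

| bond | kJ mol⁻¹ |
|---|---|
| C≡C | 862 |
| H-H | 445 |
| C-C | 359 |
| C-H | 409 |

ΔH ≈ −243 kJ

Bonds broken (reactants):
  C≡C: 1 × 862 = 862
  C-H: 2 × 409 = 818
  H-H: 2 × 445 = 890
  Σ(broken) = 2570 kJ
Bonds formed (products):
  C-C: 1 × 359 = 359
  C-H: 6 × 409 = 2454
  Σ(formed) = 2813 kJ
ΔH = Σ(broken) − Σ(formed) = 2570 − 2813 = −243 kJ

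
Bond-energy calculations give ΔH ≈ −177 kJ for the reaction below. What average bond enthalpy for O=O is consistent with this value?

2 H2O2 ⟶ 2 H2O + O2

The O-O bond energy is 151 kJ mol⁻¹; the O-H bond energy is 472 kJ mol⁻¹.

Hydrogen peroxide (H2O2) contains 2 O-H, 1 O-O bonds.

D(O=O) ≈ 479 kJ/mol

Let D be the O=O bond energy.
Σ(broken) = 4×472 + 2×151 = 2190
Σ(formed) = 4×472 + 1×D = 1888 + D
ΔH = Σ(broken) − Σ(formed) = (2190) − (1888 + D) = +302 − D
Setting this equal to −177 kJ gives D = 479 kJ/mol.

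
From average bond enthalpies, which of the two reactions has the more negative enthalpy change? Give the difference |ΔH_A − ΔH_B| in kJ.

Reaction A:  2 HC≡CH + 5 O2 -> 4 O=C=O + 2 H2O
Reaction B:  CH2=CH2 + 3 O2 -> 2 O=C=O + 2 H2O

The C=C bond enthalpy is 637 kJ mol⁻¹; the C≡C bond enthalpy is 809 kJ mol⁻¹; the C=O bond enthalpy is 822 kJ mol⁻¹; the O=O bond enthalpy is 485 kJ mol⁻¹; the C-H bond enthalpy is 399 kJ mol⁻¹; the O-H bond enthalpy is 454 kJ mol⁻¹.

Reaction A, by 1337 kJ

Reaction A:
  Bonds broken (reactants):
    C≡C: 2 × 809 = 1618
    C-H: 4 × 399 = 1596
    O=O: 5 × 485 = 2425
    Σ(broken) = 5639 kJ
  Bonds formed (products):
    C=O: 8 × 822 = 6576
    O-H: 4 × 454 = 1816
    Σ(formed) = 8392 kJ
  ΔH_A = 5639 − 8392 = −2753 kJ
Reaction B:
  Bonds broken (reactants):
    C-H: 4 × 399 = 1596
    C=C: 1 × 637 = 637
    O=O: 3 × 485 = 1455
    Σ(broken) = 3688 kJ
  Bonds formed (products):
    C=O: 4 × 822 = 3288
    O-H: 4 × 454 = 1816
    Σ(formed) = 5104 kJ
  ΔH_B = 3688 − 5104 = −1416 kJ
ΔH_A − ΔH_B = −1337 kJ, so reaction A has the more negative ΔH; |ΔH_A − ΔH_B| = 1337 kJ.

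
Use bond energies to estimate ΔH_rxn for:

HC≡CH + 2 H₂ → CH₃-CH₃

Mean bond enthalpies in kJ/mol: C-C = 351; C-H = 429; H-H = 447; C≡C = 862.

Bonds broken (reactants):
  C≡C: 1 × 862 = 862
  C-H: 2 × 429 = 858
  H-H: 2 × 447 = 894
  Σ(broken) = 2614 kJ
Bonds formed (products):
  C-C: 1 × 351 = 351
  C-H: 6 × 429 = 2574
  Σ(formed) = 2925 kJ
ΔH = Σ(broken) − Σ(formed) = 2614 − 2925 = −311 kJ

ΔH ≈ −311 kJ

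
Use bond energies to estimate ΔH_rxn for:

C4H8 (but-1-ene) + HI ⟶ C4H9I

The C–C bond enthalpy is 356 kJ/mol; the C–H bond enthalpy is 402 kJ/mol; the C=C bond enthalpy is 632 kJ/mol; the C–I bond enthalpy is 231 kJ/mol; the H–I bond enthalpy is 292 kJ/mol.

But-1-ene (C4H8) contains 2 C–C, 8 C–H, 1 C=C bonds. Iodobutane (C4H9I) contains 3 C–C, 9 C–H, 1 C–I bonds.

ΔH ≈ −65 kJ

Bonds broken (reactants):
  C–C: 2 × 356 = 712
  C–H: 8 × 402 = 3216
  C=C: 1 × 632 = 632
  H–I: 1 × 292 = 292
  Σ(broken) = 4852 kJ
Bonds formed (products):
  C–C: 3 × 356 = 1068
  C–H: 9 × 402 = 3618
  C–I: 1 × 231 = 231
  Σ(formed) = 4917 kJ
ΔH = Σ(broken) − Σ(formed) = 4852 − 4917 = −65 kJ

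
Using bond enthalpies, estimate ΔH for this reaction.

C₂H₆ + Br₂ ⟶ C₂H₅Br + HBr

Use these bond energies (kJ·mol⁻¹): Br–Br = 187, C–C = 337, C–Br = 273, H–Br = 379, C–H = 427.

ΔH ≈ −38 kJ

Bonds broken (reactants):
  Br–Br: 1 × 187 = 187
  C–C: 1 × 337 = 337
  C–H: 6 × 427 = 2562
  Σ(broken) = 3086 kJ
Bonds formed (products):
  C–Br: 1 × 273 = 273
  C–C: 1 × 337 = 337
  C–H: 5 × 427 = 2135
  H–Br: 1 × 379 = 379
  Σ(formed) = 3124 kJ
ΔH = Σ(broken) − Σ(formed) = 3086 − 3124 = −38 kJ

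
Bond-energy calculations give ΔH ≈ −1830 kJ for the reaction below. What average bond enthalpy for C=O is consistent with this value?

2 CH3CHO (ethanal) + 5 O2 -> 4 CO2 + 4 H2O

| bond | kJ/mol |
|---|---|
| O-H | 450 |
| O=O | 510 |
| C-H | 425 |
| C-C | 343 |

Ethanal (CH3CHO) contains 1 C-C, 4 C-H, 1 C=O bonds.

Let D be the C=O bond energy.
Σ(broken) = 2×343 + 8×425 + 2×D + 5×510 = 6636 + 2D
Σ(formed) = 8×D + 8×450 = 3600 + 8D
ΔH = Σ(broken) − Σ(formed) = (6636 + 2D) − (3600 + 8D) = +3036 − 6D
Setting this equal to −1830 kJ gives 6D = 4866, so D = 811 kJ/mol.

D(C=O) ≈ 811 kJ/mol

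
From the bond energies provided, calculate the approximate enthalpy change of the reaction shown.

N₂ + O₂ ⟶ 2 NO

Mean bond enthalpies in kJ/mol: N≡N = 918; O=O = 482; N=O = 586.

Bonds broken (reactants):
  N≡N: 1 × 918 = 918
  O=O: 1 × 482 = 482
  Σ(broken) = 1400 kJ
Bonds formed (products):
  N=O: 2 × 586 = 1172
  Σ(formed) = 1172 kJ
ΔH = Σ(broken) − Σ(formed) = 1400 − 1172 = +228 kJ

ΔH ≈ +228 kJ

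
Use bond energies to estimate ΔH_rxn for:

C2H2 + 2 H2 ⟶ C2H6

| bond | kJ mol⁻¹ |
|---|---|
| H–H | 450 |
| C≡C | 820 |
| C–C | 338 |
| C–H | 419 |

Bonds broken (reactants):
  C≡C: 1 × 820 = 820
  C–H: 2 × 419 = 838
  H–H: 2 × 450 = 900
  Σ(broken) = 2558 kJ
Bonds formed (products):
  C–C: 1 × 338 = 338
  C–H: 6 × 419 = 2514
  Σ(formed) = 2852 kJ
ΔH = Σ(broken) − Σ(formed) = 2558 − 2852 = −294 kJ

ΔH ≈ −294 kJ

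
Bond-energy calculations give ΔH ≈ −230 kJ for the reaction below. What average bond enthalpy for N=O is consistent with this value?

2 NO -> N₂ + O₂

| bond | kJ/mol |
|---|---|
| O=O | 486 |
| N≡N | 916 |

D(N=O) ≈ 586 kJ/mol

Let D be the N=O bond energy.
Σ(broken) = 2×D = 2D
Σ(formed) = 1×916 + 1×486 = 1402
ΔH = Σ(broken) − Σ(formed) = (2D) − (1402) = −1402 + 2D
Setting this equal to −230 kJ gives 2D = 1172, so D = 586 kJ/mol.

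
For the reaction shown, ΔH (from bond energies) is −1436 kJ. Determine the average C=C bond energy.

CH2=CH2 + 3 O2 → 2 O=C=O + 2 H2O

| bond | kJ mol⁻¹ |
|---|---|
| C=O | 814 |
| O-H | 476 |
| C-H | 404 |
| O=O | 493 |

Let D be the C=C bond energy.
Σ(broken) = 4×404 + 1×D + 3×493 = 3095 + D
Σ(formed) = 4×814 + 4×476 = 5160
ΔH = Σ(broken) − Σ(formed) = (3095 + D) − (5160) = −2065 + D
Setting this equal to −1436 kJ gives D = 629 kJ/mol.

D(C=C) ≈ 629 kJ/mol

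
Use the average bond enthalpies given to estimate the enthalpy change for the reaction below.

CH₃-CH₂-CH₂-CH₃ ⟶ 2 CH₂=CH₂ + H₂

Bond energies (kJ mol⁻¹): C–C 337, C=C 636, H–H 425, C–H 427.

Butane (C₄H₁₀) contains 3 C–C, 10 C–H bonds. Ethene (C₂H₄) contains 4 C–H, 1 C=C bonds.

ΔH ≈ +168 kJ

Bonds broken (reactants):
  C–C: 3 × 337 = 1011
  C–H: 10 × 427 = 4270
  Σ(broken) = 5281 kJ
Bonds formed (products):
  C–H: 8 × 427 = 3416
  C=C: 2 × 636 = 1272
  H–H: 1 × 425 = 425
  Σ(formed) = 5113 kJ
ΔH = Σ(broken) − Σ(formed) = 5281 − 5113 = +168 kJ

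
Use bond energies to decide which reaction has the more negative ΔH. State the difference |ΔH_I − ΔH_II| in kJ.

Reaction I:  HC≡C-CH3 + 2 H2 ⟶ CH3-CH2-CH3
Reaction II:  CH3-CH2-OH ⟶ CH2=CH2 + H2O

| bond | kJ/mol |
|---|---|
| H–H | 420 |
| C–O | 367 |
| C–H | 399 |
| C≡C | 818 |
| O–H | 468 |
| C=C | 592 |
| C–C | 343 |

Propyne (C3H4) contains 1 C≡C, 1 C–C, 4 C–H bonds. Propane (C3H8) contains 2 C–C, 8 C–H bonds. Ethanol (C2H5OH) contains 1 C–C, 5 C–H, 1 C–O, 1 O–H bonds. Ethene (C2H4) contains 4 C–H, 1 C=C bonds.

Reaction I:
  Bonds broken (reactants):
    C≡C: 1 × 818 = 818
    C–C: 1 × 343 = 343
    C–H: 4 × 399 = 1596
    H–H: 2 × 420 = 840
    Σ(broken) = 3597 kJ
  Bonds formed (products):
    C–C: 2 × 343 = 686
    C–H: 8 × 399 = 3192
    Σ(formed) = 3878 kJ
  ΔH_I = 3597 − 3878 = −281 kJ
Reaction II:
  Bonds broken (reactants):
    C–C: 1 × 343 = 343
    C–H: 5 × 399 = 1995
    C–O: 1 × 367 = 367
    O–H: 1 × 468 = 468
    Σ(broken) = 3173 kJ
  Bonds formed (products):
    C–H: 4 × 399 = 1596
    C=C: 1 × 592 = 592
    O–H: 2 × 468 = 936
    Σ(formed) = 3124 kJ
  ΔH_II = 3173 − 3124 = +49 kJ
ΔH_I − ΔH_II = −330 kJ, so reaction I has the more negative ΔH; |ΔH_I − ΔH_II| = 330 kJ.

Reaction I, by 330 kJ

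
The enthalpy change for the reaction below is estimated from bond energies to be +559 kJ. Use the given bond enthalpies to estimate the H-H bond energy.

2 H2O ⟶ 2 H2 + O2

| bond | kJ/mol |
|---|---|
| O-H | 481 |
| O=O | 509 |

D(H-H) ≈ 428 kJ/mol

Let D be the H-H bond energy.
Σ(broken) = 4×481 = 1924
Σ(formed) = 2×D + 1×509 = 509 + 2D
ΔH = Σ(broken) − Σ(formed) = (1924) − (509 + 2D) = +1415 − 2D
Setting this equal to +559 kJ gives 2D = 856, so D = 428 kJ/mol.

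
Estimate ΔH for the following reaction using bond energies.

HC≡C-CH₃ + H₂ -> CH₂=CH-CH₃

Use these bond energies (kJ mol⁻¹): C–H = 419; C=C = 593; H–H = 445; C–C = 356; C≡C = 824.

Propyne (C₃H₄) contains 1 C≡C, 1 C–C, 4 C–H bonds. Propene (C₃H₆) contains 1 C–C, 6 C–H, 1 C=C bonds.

ΔH ≈ −162 kJ

Bonds broken (reactants):
  C≡C: 1 × 824 = 824
  C–C: 1 × 356 = 356
  C–H: 4 × 419 = 1676
  H–H: 1 × 445 = 445
  Σ(broken) = 3301 kJ
Bonds formed (products):
  C–C: 1 × 356 = 356
  C–H: 6 × 419 = 2514
  C=C: 1 × 593 = 593
  Σ(formed) = 3463 kJ
ΔH = Σ(broken) − Σ(formed) = 3301 − 3463 = −162 kJ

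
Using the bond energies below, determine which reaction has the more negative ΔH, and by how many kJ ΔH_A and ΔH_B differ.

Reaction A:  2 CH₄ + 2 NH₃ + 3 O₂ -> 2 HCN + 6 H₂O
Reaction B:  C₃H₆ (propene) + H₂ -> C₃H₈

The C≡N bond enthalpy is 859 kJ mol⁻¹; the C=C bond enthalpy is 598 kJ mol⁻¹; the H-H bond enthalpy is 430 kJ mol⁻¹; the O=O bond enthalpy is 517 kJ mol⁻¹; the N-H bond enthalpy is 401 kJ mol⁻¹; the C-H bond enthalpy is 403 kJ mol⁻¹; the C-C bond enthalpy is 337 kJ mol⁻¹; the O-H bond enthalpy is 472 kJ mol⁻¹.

Reaction A:
  Bonds broken (reactants):
    C-H: 8 × 403 = 3224
    N-H: 6 × 401 = 2406
    O=O: 3 × 517 = 1551
    Σ(broken) = 7181 kJ
  Bonds formed (products):
    C≡N: 2 × 859 = 1718
    C-H: 2 × 403 = 806
    O-H: 12 × 472 = 5664
    Σ(formed) = 8188 kJ
  ΔH_A = 7181 − 8188 = −1007 kJ
Reaction B:
  Bonds broken (reactants):
    C-C: 1 × 337 = 337
    C-H: 6 × 403 = 2418
    C=C: 1 × 598 = 598
    H-H: 1 × 430 = 430
    Σ(broken) = 3783 kJ
  Bonds formed (products):
    C-C: 2 × 337 = 674
    C-H: 8 × 403 = 3224
    Σ(formed) = 3898 kJ
  ΔH_B = 3783 − 3898 = −115 kJ
ΔH_A − ΔH_B = −892 kJ, so reaction A has the more negative ΔH; |ΔH_A − ΔH_B| = 892 kJ.

Reaction A, by 892 kJ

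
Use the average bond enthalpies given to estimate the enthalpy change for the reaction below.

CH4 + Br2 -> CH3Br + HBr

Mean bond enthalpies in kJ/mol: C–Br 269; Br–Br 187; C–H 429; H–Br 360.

Bonds broken (reactants):
  Br–Br: 1 × 187 = 187
  C–H: 4 × 429 = 1716
  Σ(broken) = 1903 kJ
Bonds formed (products):
  C–Br: 1 × 269 = 269
  C–H: 3 × 429 = 1287
  H–Br: 1 × 360 = 360
  Σ(formed) = 1916 kJ
ΔH = Σ(broken) − Σ(formed) = 1903 − 1916 = −13 kJ

ΔH ≈ −13 kJ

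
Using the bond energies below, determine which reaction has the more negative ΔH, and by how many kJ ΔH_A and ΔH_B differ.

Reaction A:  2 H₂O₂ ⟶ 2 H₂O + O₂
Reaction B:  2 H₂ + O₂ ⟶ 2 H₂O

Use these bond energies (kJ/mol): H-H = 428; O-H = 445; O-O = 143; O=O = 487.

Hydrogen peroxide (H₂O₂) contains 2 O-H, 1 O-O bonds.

Reaction B, by 236 kJ

Reaction A:
  Bonds broken (reactants):
    O-H: 4 × 445 = 1780
    O-O: 2 × 143 = 286
    Σ(broken) = 2066 kJ
  Bonds formed (products):
    O-H: 4 × 445 = 1780
    O=O: 1 × 487 = 487
    Σ(formed) = 2267 kJ
  ΔH_A = 2066 − 2267 = −201 kJ
Reaction B:
  Bonds broken (reactants):
    H-H: 2 × 428 = 856
    O=O: 1 × 487 = 487
    Σ(broken) = 1343 kJ
  Bonds formed (products):
    O-H: 4 × 445 = 1780
    Σ(formed) = 1780 kJ
  ΔH_B = 1343 − 1780 = −437 kJ
ΔH_A − ΔH_B = +236 kJ, so reaction B has the more negative ΔH; |ΔH_A − ΔH_B| = 236 kJ.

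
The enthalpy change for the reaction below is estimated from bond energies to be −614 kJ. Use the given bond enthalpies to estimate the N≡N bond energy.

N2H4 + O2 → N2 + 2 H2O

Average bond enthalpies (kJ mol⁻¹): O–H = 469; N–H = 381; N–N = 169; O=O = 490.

Let D be the N≡N bond energy.
Σ(broken) = 4×381 + 1×169 + 1×490 = 2183
Σ(formed) = 1×D + 4×469 = 1876 + D
ΔH = Σ(broken) − Σ(formed) = (2183) − (1876 + D) = +307 − D
Setting this equal to −614 kJ gives D = 921 kJ/mol.

D(N≡N) ≈ 921 kJ/mol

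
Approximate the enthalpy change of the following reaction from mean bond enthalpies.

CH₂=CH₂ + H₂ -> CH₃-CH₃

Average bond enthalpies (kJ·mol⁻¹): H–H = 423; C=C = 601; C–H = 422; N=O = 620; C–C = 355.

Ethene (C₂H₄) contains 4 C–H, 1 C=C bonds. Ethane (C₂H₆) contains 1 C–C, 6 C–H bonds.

ΔH ≈ −175 kJ

Bonds broken (reactants):
  C–H: 4 × 422 = 1688
  C=C: 1 × 601 = 601
  H–H: 1 × 423 = 423
  Σ(broken) = 2712 kJ
Bonds formed (products):
  C–C: 1 × 355 = 355
  C–H: 6 × 422 = 2532
  Σ(formed) = 2887 kJ
ΔH = Σ(broken) − Σ(formed) = 2712 − 2887 = −175 kJ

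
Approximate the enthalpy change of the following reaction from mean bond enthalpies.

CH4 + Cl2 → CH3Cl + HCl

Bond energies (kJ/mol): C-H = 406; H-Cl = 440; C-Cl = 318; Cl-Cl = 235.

ΔH ≈ −117 kJ

Bonds broken (reactants):
  C-H: 4 × 406 = 1624
  Cl-Cl: 1 × 235 = 235
  Σ(broken) = 1859 kJ
Bonds formed (products):
  C-Cl: 1 × 318 = 318
  C-H: 3 × 406 = 1218
  H-Cl: 1 × 440 = 440
  Σ(formed) = 1976 kJ
ΔH = Σ(broken) − Σ(formed) = 1859 − 1976 = −117 kJ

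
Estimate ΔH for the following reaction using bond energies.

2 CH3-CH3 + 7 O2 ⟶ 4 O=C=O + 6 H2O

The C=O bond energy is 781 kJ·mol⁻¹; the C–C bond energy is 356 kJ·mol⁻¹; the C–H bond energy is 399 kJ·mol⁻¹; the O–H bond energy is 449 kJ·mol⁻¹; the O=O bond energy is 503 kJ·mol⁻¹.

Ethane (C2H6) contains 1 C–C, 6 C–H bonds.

Bonds broken (reactants):
  C–C: 2 × 356 = 712
  C–H: 12 × 399 = 4788
  O=O: 7 × 503 = 3521
  Σ(broken) = 9021 kJ
Bonds formed (products):
  C=O: 8 × 781 = 6248
  O–H: 12 × 449 = 5388
  Σ(formed) = 11636 kJ
ΔH = Σ(broken) − Σ(formed) = 9021 − 11636 = −2615 kJ

ΔH ≈ −2615 kJ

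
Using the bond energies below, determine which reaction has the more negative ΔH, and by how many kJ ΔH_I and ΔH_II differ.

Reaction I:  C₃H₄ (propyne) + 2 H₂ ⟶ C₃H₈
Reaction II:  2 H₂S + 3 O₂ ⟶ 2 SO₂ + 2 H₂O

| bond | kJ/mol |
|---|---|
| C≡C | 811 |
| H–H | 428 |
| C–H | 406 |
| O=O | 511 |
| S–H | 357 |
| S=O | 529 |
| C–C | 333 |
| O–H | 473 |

Reaction I:
  Bonds broken (reactants):
    C≡C: 1 × 811 = 811
    C–C: 1 × 333 = 333
    C–H: 4 × 406 = 1624
    H–H: 2 × 428 = 856
    Σ(broken) = 3624 kJ
  Bonds formed (products):
    C–C: 2 × 333 = 666
    C–H: 8 × 406 = 3248
    Σ(formed) = 3914 kJ
  ΔH_I = 3624 − 3914 = −290 kJ
Reaction II:
  Bonds broken (reactants):
    O=O: 3 × 511 = 1533
    S–H: 4 × 357 = 1428
    Σ(broken) = 2961 kJ
  Bonds formed (products):
    O–H: 4 × 473 = 1892
    S=O: 4 × 529 = 2116
    Σ(formed) = 4008 kJ
  ΔH_II = 2961 − 4008 = −1047 kJ
ΔH_I − ΔH_II = +757 kJ, so reaction II has the more negative ΔH; |ΔH_I − ΔH_II| = 757 kJ.

Reaction II, by 757 kJ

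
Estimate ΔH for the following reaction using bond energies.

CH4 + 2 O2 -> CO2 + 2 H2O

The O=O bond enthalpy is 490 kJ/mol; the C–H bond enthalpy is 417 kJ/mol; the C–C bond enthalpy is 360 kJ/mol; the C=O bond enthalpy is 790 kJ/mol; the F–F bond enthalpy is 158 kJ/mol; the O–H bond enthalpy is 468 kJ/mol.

ΔH ≈ −804 kJ

Bonds broken (reactants):
  C–H: 4 × 417 = 1668
  O=O: 2 × 490 = 980
  Σ(broken) = 2648 kJ
Bonds formed (products):
  C=O: 2 × 790 = 1580
  O–H: 4 × 468 = 1872
  Σ(formed) = 3452 kJ
ΔH = Σ(broken) − Σ(formed) = 2648 − 3452 = −804 kJ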